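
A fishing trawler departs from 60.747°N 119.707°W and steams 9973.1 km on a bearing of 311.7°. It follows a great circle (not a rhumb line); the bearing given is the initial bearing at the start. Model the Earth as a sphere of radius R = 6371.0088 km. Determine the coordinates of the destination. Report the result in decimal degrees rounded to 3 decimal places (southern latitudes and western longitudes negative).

latitude 19.256°, longitude 112.560°

Angular distance δ = d/R = 9973.1 / 6371.0088 = 1.565388 rad.
Converting: φ₁ = 1.060235 rad, θ = 5.440191 rad.
sin φ₂ = sin φ₁ cos δ + cos φ₁ sin δ cos θ = (0.872470)(0.005408) + (0.488667)(0.999985)(0.665230) = 0.329790
φ₂ = asin(0.329790) = 0.336081 rad = 19.256°.
Then Δλ = atan2(-0.364852, -0.282324) = -2.229358 rad, from sin θ sin δ cos φ₁ over cos δ − sin φ₁ sin φ₂.
λ₂ = -119.707° + -127.733° = -247.440°, normalized to (−180°, 180°] → 112.560°.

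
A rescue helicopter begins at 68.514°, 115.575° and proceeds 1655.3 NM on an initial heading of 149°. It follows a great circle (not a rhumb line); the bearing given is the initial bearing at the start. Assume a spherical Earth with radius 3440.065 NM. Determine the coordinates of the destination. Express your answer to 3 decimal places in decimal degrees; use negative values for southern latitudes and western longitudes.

The arc subtends δ = 1655.3/3440.065 = 0.481183 rad at the centre.
With φ₁ = 68.514° = 1.195795 rad and θ = 149° = 2.600541 rad:
Destination latitude: φ₂ = arcsin( sin φ₁ cos δ + cos φ₁ sin δ cos θ ) = arcsin(0.679538) = 42.808°.
Then Δλ = atan2(0.087310, 0.254133) = 0.330926 rad, from sin θ sin δ cos φ₁ over cos δ − sin φ₁ sin φ₂.
λ₂ = 115.575° + 18.961° = 134.536°.

latitude 42.808°, longitude 134.536°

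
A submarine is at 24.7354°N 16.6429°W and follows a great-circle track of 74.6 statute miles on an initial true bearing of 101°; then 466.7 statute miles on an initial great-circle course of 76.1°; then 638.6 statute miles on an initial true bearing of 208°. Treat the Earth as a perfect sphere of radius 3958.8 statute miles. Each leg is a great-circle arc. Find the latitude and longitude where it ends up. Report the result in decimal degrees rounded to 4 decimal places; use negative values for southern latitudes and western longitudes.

latitude 17.7423°, longitude -12.7226°

Apply the spherical direct solution leg by leg, carrying full precision between legs.
Leg 1: from (24.7354°, -16.6429°), δ = 74.6/3958.8 = 0.018844 rad, θ = 101° → φ = 24.5249°, λ = -15.4779°.
Leg 2: from (24.5249°, -15.4779°), δ = 466.7/3958.8 = 0.117889 rad, θ = 76.1° → φ = 25.9708°, λ = -8.1819°.
Leg 3: from (25.9708°, -8.1819°), δ = 638.6/3958.8 = 0.161312 rad, θ = 208° → φ = 17.7423°, λ = -12.7226°.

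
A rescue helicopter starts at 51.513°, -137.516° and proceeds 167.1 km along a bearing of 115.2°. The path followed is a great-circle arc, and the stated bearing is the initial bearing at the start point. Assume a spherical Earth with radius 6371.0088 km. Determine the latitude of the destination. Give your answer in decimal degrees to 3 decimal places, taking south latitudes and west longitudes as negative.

latitude 50.853°

δ = 167.1/6371.0088 = 0.026228 rad (1.5028°).
Converting: φ₁ = 0.899071 rad, θ = 2.010619 rad.
Destination latitude: φ₂ = arcsin( sin φ₁ cos δ + cos φ₁ sin δ cos θ ) = arcsin(0.775531) = 50.853°.
Δλ = atan2( sin θ sin δ cos φ₁ , cos δ − sin φ₁ sin φ₂ ) = atan2(0.014768, 0.392610) = 0.037596 rad = 2.154°.
λ₂ = λ₁ + Δλ = -135.362°.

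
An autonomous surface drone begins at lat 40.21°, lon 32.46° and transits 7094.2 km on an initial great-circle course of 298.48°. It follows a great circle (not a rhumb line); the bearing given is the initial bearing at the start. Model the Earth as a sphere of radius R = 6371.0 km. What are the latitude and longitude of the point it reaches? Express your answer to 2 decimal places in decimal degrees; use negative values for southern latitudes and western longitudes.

latitude 37.72°, longitude -53.12°

Angular distance δ = d/R = 7094.2 / 6371 = 1.113514 rad.
Converting: φ₁ = 0.701797 rad, θ = 5.209459 rad.
Applying the spherical law of cosines for sides, sin φ₂ = sin φ₁ cos δ + cos φ₁ sin δ cos θ = 0.611784, so φ₂ = 37.72°.
For the longitude increment, Δλ = atan2( sin θ sin δ cos φ₁, cos δ − sin φ₁ sin φ₂ ) = atan2(-0.602297, 0.046549) = -85.58°.
λ₂ = λ₁ + Δλ = -53.12°.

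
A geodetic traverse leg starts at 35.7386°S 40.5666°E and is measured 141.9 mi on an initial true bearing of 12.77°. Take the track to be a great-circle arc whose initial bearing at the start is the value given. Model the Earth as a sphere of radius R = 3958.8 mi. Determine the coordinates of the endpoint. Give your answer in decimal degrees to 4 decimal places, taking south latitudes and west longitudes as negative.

latitude -33.7344°, longitude 41.1124°

Central angle δ = d/R = 0.035844 rad.
Start latitude φ₁ = -0.623756 rad; initial bearing θ = 0.222879 rad.
Destination latitude: φ₂ = arcsin( sin φ₁ cos δ + cos φ₁ sin δ cos θ ) = arcsin(-0.555344) = -33.7344°.
For the longitude increment, Δλ = atan2( sin θ sin δ cos φ₁, cos δ − sin φ₁ sin φ₂ ) = atan2(0.006430, 0.674988) = 0.5458°.
λ₂ = λ₁ + Δλ = 41.1124°.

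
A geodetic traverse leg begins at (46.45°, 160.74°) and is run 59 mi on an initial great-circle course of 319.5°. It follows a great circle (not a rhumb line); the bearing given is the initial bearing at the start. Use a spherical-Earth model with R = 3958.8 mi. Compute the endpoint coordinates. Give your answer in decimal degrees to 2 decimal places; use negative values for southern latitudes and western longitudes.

Central angle δ = d/R = 0.014904 rad.
With φ₁ = 46.45° = 0.810705 rad and θ = 319.5° = 5.576327 rad:
Destination latitude: φ₂ = arcsin( sin φ₁ cos δ + cos φ₁ sin δ cos θ ) = arcsin(0.732501) = 47.10°.
Then Δλ = atan2(-0.006668, 0.468992) = -0.014218 rad, from sin θ sin δ cos φ₁ over cos δ − sin φ₁ sin φ₂.
Hence λ₂ = 160.74° + -0.81° = 159.93°.

latitude 47.10°, longitude 159.93°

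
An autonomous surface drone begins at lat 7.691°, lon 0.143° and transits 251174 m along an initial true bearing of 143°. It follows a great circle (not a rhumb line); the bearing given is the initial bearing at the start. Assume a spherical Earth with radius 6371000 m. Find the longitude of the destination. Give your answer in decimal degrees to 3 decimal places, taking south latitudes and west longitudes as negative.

δ = 251174/6371000 = 0.039425 rad (2.2589°).
Converting: φ₁ = 0.134233 rad, θ = 2.495821 rad.
sin φ₂ = sin φ₁ cos δ + cos φ₁ sin δ cos θ = (0.133831)(0.999223) + (0.991004)(0.039414)(-0.798636) = 0.102532
φ₂ = asin(0.102532) = 0.102712 rad = 5.885°.
For the longitude increment, Δλ = atan2( sin θ sin δ cos φ₁, cos δ − sin φ₁ sin φ₂ ) = atan2(0.023507, 0.985501) = 1.366°.
λ₂ = 0.143° + 1.366° = 1.509°.

longitude 1.509°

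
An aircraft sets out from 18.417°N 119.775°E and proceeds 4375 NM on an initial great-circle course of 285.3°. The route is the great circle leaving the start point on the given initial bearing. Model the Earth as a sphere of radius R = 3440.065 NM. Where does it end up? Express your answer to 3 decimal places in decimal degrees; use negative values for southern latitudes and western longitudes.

Central angle δ = d/R = 1.271778 rad.
Converting: φ₁ = 0.321437 rad, θ = 4.979424 rad.
Applying the spherical law of cosines for sides, sin φ₂ = sin φ₁ cos δ + cos φ₁ sin δ cos θ = 0.332316, so φ₂ = 19.409°.
Then Δλ = atan2(-0.874546, 0.189593) = -1.357310 rad, from sin θ sin δ cos φ₁ over cos δ − sin φ₁ sin φ₂.
λ₂ = λ₁ + Δλ = 42.007°.

latitude 19.409°, longitude 42.007°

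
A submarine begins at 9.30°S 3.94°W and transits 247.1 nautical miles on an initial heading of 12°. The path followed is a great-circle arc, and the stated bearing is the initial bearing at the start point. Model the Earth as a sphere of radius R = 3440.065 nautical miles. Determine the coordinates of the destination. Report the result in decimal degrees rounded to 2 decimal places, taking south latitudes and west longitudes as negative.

Angular distance δ = d/R = 247.1 / 3440.065 = 0.071830 rad.
Converting: φ₁ = -0.162316 rad, θ = 0.209440 rad.
Destination latitude: φ₂ = arcsin( sin φ₁ cos δ + cos φ₁ sin δ cos θ ) = arcsin(-0.091910) = -5.27°.
For the longitude increment, Δλ = atan2( sin θ sin δ cos φ₁, cos δ − sin φ₁ sin φ₂ ) = atan2(0.014725, 0.982568) = 0.86°.
Hence λ₂ = -3.94° + 0.86° = -3.08°.

latitude -5.27°, longitude -3.08°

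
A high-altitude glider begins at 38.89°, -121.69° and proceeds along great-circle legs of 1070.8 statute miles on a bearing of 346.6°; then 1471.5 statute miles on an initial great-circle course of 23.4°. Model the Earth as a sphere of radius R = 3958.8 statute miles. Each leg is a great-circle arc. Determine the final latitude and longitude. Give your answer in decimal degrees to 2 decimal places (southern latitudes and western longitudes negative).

latitude 71.60°, longitude -100.52°

Apply the spherical direct solution leg by leg, carrying full precision between legs.
Leg 1: from (38.89°, -121.69°), δ = 1070.8/3958.8 = 0.270486 rad, θ = 346.6° → φ = 53.83°, λ = -127.71°.
Leg 2: from (53.83°, -127.71°), δ = 1471.5/3958.8 = 0.371704 rad, θ = 23.4° → φ = 71.60°, λ = -100.52°.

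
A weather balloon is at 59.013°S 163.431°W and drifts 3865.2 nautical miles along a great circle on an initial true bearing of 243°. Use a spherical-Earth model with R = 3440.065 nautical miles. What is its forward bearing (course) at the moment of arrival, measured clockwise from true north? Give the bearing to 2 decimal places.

final bearing 325.68°

δ = 3865.2/3440.065 = 1.123583 rad (64.3766°).
Converting: φ₁ = -1.029971 rad, θ = 4.241150 rad.
sin φ₂ = sin φ₁ cos δ + cos φ₁ sin δ cos θ = (-0.857284)(0.432454) + (0.514844)(0.901656)(-0.453990) = -0.581484
φ₂ = asin(-0.581484) = -0.620551 rad = -35.555°.
For the longitude increment, Δλ = atan2( sin θ sin δ cos φ₁, cos δ − sin φ₁ sin φ₂ ) = atan2(-0.413616, -0.066043) = -99.072°.
λ₂ = -163.431° + -99.072° = -262.503°, normalized to (−180°, 180°] → 97.497°.
The forward bearing on arrival equals the back-azimuth from the destination plus 180°.
Back-azimuth from P₂ (-35.55°, 97.50°) to P₁ (-59.01°, -163.43°), with Δλ' = λ₁ − λ₂ = -260.93°: atan2( sin Δλ' cos φ₁ , cos φ₂ sin φ₁ − sin φ₂ cos φ₁ cos Δλ' ) = 145.68°.
Final bearing = (145.68° + 180°) mod 360° = 325.68°.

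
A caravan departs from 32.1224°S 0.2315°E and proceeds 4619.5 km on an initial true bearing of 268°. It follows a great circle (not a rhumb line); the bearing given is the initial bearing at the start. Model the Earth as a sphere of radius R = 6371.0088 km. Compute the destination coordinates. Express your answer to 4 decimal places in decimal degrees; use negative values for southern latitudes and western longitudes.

Angular distance δ = d/R = 4619.5 / 6371.0088 = 0.725081 rad.
With φ₁ = -32.1224° = -0.560642 rad and θ = 268° = 4.677482 rad:
Destination latitude: φ₂ = arcsin( sin φ₁ cos δ + cos φ₁ sin δ cos θ ) = arcsin(-0.417573) = -24.6814°.
For the longitude increment, Δλ = atan2( sin θ sin δ cos φ₁, cos δ − sin φ₁ sin φ₂ ) = atan2(-0.561328, 0.526410) = -46.8387°.
λ₂ = 0.2315° + -46.8387° = -46.6072°.

latitude -24.6814°, longitude -46.6072°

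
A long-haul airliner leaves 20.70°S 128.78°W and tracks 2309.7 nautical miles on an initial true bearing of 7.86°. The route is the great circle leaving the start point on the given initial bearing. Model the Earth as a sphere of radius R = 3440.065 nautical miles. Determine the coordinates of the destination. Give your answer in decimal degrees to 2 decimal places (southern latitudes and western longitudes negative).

latitude 17.44°, longitude -123.66°

δ = 2309.7/3440.065 = 0.671412 rad (38.4691°).
Converting: φ₁ = -0.361283 rad, θ = 0.137183 rad.
sin φ₂ = sin φ₁ cos δ + cos φ₁ sin δ cos θ = (-0.353475)(0.782944) + (0.935444)(0.622092)(0.990605) = 0.299714
φ₂ = asin(0.299714) = 0.304393 rad = 17.44°.
Then Δλ = atan2(0.079581, 0.888886) = 0.089291 rad, from sin θ sin δ cos φ₁ over cos δ − sin φ₁ sin φ₂.
Hence λ₂ = -128.78° + 5.12° = -123.66°.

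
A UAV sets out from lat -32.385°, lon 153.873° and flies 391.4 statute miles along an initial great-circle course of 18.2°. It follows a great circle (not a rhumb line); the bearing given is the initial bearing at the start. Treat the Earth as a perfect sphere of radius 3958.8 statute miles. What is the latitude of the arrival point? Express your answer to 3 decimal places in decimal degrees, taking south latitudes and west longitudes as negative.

latitude -26.988°

Angular distance δ = d/R = 391.4 / 3958.8 = 0.098868 rad.
Start latitude φ₁ = -0.565225 rad; initial bearing θ = 0.317650 rad.
Applying the spherical law of cosines for sides, sin φ₂ = sin φ₁ cos δ + cos φ₁ sin δ cos θ = -0.453805, so φ₂ = -26.988°.
Then Δλ = atan2(0.026035, 0.752056) = 0.034604 rad, from sin θ sin δ cos φ₁ over cos δ − sin φ₁ sin φ₂.
λ₂ = 153.873° + 1.983° = 155.856°.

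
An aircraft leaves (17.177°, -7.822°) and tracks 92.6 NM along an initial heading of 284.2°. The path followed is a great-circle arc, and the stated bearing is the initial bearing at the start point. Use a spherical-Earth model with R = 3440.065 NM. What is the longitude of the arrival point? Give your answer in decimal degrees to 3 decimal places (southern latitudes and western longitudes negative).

longitude -9.390°

Angular distance δ = d/R = 92.6 / 3440.065 = 0.026918 rad.
Start latitude φ₁ = 0.299795 rad; initial bearing θ = 4.960226 rad.
Destination latitude: φ₂ = arcsin( sin φ₁ cos δ + cos φ₁ sin δ cos θ ) = arcsin(0.301525) = 17.549°.
Δλ = atan2( sin θ sin δ cos φ₁ , cos δ − sin φ₁ sin φ₂ ) = atan2(-0.024929, 0.910590) = -0.027370 rad = -1.568°.
Hence λ₂ = -7.822° + -1.568° = -9.390°.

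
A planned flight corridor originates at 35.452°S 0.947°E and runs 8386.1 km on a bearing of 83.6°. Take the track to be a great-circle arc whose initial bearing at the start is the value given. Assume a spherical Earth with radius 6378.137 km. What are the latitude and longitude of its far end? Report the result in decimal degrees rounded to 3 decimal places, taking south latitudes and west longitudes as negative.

δ = 8386.1/6378.137 = 1.314820 rad (75.3336°).
Converting: φ₁ = -0.618754 rad, θ = 1.459095 rad.
sin φ₂ = sin φ₁ cos δ + cos φ₁ sin δ cos θ = (-0.580021)(0.253190) + (0.814602)(0.967416)(0.111469) = -0.059012
φ₂ = asin(-0.059012) = -0.059046 rad = -3.383°.
Then Δλ = atan2(0.783148, 0.218962) = 1.298165 rad, from sin θ sin δ cos φ₁ over cos δ − sin φ₁ sin φ₂.
λ₂ = 0.947° + 74.379° = 75.326°.

latitude -3.383°, longitude 75.326°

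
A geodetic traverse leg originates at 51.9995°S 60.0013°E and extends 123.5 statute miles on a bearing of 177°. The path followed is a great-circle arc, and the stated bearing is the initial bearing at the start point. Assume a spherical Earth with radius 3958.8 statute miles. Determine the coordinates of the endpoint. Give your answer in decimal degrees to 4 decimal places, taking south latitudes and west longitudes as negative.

latitude -53.7844°, longitude 60.1596°

Central angle δ = d/R = 0.031196 rad.
Converting: φ₁ = -0.907562 rad, θ = 3.089233 rad.
Destination latitude: φ₂ = arcsin( sin φ₁ cos δ + cos φ₁ sin δ cos θ ) = arcsin(-0.806799) = -53.7844°.
For the longitude increment, Δλ = atan2( sin θ sin δ cos φ₁, cos δ − sin φ₁ sin φ₂ ) = atan2(0.001005, 0.363751) = 0.1583°.
λ₂ = 60.0013° + 0.1583° = 60.1596°.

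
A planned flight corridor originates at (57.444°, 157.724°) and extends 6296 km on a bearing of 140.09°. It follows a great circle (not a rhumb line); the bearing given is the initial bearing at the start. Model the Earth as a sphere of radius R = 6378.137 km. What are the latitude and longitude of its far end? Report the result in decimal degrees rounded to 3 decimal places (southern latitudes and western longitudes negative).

Central angle δ = d/R = 0.987122 rad.
Start latitude φ₁ = 1.002587 rad; initial bearing θ = 2.445032 rad.
Destination latitude: φ₂ = arcsin( sin φ₁ cos δ + cos φ₁ sin δ cos θ ) = arcsin(0.120065) = 6.896°.
Δλ = atan2( sin θ sin δ cos φ₁ , cos δ − sin φ₁ sin φ₂ ) = atan2(0.288093, 0.449895) = 0.569566 rad = 32.634°.
λ₂ = 157.724° + 32.634° = 190.358°, normalized to (−180°, 180°] → -169.642°.

latitude 6.896°, longitude -169.642°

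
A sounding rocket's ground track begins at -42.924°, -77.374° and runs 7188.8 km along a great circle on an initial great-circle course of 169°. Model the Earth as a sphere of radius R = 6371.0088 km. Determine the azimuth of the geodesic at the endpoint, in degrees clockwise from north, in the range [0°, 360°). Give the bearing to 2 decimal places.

Central angle δ = d/R = 1.128361 rad.
Start latitude φ₁ = -0.749165 rad; initial bearing θ = 2.949606 rad.
sin φ₂ = sin φ₁ cos δ + cos φ₁ sin δ cos θ = (-0.681028)(0.428141) + (0.732258)(0.903712)(-0.981627) = -0.941168
φ₂ = asin(-0.941168) = -1.226069 rad = -70.249°.
For the longitude increment, Δλ = atan2( sin θ sin δ cos φ₁, cos δ − sin φ₁ sin φ₂ ) = atan2(0.126268, -0.212820) = 149.319°.
Hence λ₂ = -77.374° + 149.319° = 71.945°.
The forward bearing on arrival equals the back-azimuth from the destination plus 180°.
Back-azimuth from P₂ (-70.25°, 71.95°) to P₁ (-42.92°, -77.37°), with Δλ' = λ₁ − λ₂ = -149.32°: atan2( sin Δλ' cos φ₁ , cos φ₂ sin φ₁ − sin φ₂ cos φ₁ cos Δλ' ) = 204.42°.
Final bearing = (204.42° + 180°) mod 360° = 24.42°.

final bearing 24.42°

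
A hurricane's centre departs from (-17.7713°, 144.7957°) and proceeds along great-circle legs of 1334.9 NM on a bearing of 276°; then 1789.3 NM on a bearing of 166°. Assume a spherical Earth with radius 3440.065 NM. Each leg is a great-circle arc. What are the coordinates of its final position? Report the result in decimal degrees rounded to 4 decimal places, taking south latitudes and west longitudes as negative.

latitude -42.8463°, longitude 131.3966°

Apply the spherical direct solution leg by leg, carrying full precision between legs.
Leg 1: from (-17.7713°, 144.7957°), δ = 1334.9/3440.065 = 0.388045 rad, θ = 276° → φ = -14.1736°, λ = 121.9580°.
Leg 2: from (-14.1736°, 121.9580°), δ = 1789.3/3440.065 = 0.520136 rad, θ = 166° → φ = -42.8463°, λ = 131.3966°.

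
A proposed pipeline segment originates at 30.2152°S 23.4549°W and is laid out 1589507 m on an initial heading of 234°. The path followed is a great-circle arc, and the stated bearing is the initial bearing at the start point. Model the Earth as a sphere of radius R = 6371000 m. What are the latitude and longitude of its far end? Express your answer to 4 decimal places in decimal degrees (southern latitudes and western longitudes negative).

latitude -37.8126°, longitude -38.1010°

δ = 1589507/6371000 = 0.249491 rad (14.2948°).
Start latitude φ₁ = -0.527355 rad; initial bearing θ = 4.084070 rad.
Destination latitude: φ₂ = arcsin( sin φ₁ cos δ + cos φ₁ sin δ cos θ ) = arcsin(-0.613081) = -37.8126°.
For the longitude increment, Δλ = atan2( sin θ sin δ cos φ₁, cos δ − sin φ₁ sin φ₂ ) = atan2(-0.172617, 0.660506) = -14.6461°.
λ₂ = λ₁ + Δλ = -38.1010°.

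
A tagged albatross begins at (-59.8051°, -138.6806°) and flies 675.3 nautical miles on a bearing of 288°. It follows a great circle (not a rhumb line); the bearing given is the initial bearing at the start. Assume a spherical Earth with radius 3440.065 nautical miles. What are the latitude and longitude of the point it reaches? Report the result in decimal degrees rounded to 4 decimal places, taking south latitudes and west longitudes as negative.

The arc subtends δ = 675.3/3440.065 = 0.196304 rad at the centre.
Converting: φ₁ = -1.043796 rad, θ = 5.026548 rad.
Applying the spherical law of cosines for sides, sin φ₂ = sin φ₁ cos δ + cos φ₁ sin δ cos θ = -0.817406, so φ₂ = -54.8259°.
Δλ = atan2( sin θ sin δ cos φ₁ , cos δ − sin φ₁ sin φ₂ ) = atan2(-0.093296, 0.274294) = -0.327856 rad = -18.7847°.
Hence λ₂ = -138.6806° + -18.7847° = -157.4653°.

latitude -54.8259°, longitude -157.4653°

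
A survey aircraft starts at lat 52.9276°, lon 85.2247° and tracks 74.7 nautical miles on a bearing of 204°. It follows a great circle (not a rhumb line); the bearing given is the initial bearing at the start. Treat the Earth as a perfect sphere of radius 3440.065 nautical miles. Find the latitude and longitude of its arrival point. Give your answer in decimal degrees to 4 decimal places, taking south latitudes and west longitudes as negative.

latitude 51.7881°, longitude 84.4066°

Central angle δ = d/R = 0.021715 rad.
Start latitude φ₁ = 0.923761 rad; initial bearing θ = 3.560472 rad.
sin φ₂ = sin φ₁ cos δ + cos φ₁ sin δ cos θ = (0.797874)(0.999764) + (0.602824)(0.021713)(-0.913545) = 0.785729
φ₂ = asin(0.785729) = 0.903873 rad = 51.7881°.
Then Δλ = atan2(-0.005324, 0.372851) = -0.014278 rad, from sin θ sin δ cos φ₁ over cos δ − sin φ₁ sin φ₂.
λ₂ = λ₁ + Δλ = 84.4066°.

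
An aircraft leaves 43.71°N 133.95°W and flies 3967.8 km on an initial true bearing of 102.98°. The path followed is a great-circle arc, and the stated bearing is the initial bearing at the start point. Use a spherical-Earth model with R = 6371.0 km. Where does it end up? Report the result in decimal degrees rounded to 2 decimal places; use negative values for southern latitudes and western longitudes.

latitude 27.81°, longitude -93.96°

Central angle δ = d/R = 0.622791 rad.
Converting: φ₁ = 0.762883 rad, θ = 1.797340 rad.
Destination latitude: φ₂ = arcsin( sin φ₁ cos δ + cos φ₁ sin δ cos θ ) = arcsin(0.466569) = 27.81°.
Then Δλ = atan2(0.410866, 0.489850) = 0.697931 rad, from sin θ sin δ cos φ₁ over cos δ − sin φ₁ sin φ₂.
Hence λ₂ = -133.95° + 39.99° = -93.96°.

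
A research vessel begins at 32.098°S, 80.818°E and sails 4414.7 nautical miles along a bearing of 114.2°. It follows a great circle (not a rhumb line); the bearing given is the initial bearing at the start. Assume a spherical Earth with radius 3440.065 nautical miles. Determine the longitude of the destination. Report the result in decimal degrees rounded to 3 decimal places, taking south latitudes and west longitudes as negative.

δ = 4414.7/3440.065 = 1.283319 rad (73.5287°).
Start latitude φ₁ = -0.560216 rad; initial bearing θ = 1.993166 rad.
Destination latitude: φ₂ = arcsin( sin φ₁ cos δ + cos φ₁ sin δ cos θ ) = arcsin(-0.483673) = -28.926°.
For the longitude increment, Δλ = atan2( sin θ sin δ cos φ₁, cos δ − sin φ₁ sin φ₂ ) = atan2(0.740984, 0.026525) = 87.950°.
Hence λ₂ = 80.818° + 87.950° = 168.768°.

longitude 168.768°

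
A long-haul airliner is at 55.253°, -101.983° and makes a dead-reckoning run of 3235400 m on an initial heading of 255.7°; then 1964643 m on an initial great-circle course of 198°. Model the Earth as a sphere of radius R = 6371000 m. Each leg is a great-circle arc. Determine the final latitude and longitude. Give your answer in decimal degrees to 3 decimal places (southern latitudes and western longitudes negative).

Apply the spherical direct solution leg by leg, carrying full precision between legs.
Leg 1: from (55.253°, -101.983°), δ = 3235400/6371000 = 0.507832 rad, θ = 255.7° → φ = 40.506°, λ = -140.280°.
Leg 2: from (40.506°, -140.280°), δ = 1964643/6371000 = 0.308373 rad, θ = 198° → φ = 23.541°, λ = -146.152°.

latitude 23.541°, longitude -146.152°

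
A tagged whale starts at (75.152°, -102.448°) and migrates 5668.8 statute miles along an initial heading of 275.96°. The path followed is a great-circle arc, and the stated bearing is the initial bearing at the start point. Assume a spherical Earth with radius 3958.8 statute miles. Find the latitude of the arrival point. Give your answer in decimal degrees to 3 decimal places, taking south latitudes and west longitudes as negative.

latitude 9.215°

Central angle δ = d/R = 1.431949 rad.
Converting: φ₁ = 1.311650 rad, θ = 4.816411 rad.
Applying the spherical law of cosines for sides, sin φ₂ = sin φ₁ cos δ + cos φ₁ sin δ cos θ = 0.160132, so φ₂ = 9.215°.
For the longitude increment, Δλ = atan2( sin θ sin δ cos φ₁, cos δ − sin φ₁ sin φ₂ ) = atan2(-0.252418, -0.016384) = -93.714°.
λ₂ = -102.448° + -93.714° = -196.162°, normalized to (−180°, 180°] → 163.838°.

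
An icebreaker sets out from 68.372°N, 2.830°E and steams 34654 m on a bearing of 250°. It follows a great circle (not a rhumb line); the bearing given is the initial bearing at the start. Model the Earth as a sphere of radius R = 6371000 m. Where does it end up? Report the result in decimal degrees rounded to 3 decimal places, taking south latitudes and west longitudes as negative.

latitude 68.264°, longitude 2.039°

Angular distance δ = d/R = 34654 / 6371000 = 0.005439 rad.
Start latitude φ₁ = 1.193317 rad; initial bearing θ = 4.363323 rad.
Applying the spherical law of cosines for sides, sin φ₂ = sin φ₁ cos δ + cos φ₁ sin δ cos θ = 0.928897, so φ₂ = 68.264°.
Δλ = atan2( sin θ sin δ cos φ₁ , cos δ − sin φ₁ sin φ₂ ) = atan2(-0.001884, 0.136486) = -0.013802 rad = -0.791°.
λ₂ = 2.830° + -0.791° = 2.039°.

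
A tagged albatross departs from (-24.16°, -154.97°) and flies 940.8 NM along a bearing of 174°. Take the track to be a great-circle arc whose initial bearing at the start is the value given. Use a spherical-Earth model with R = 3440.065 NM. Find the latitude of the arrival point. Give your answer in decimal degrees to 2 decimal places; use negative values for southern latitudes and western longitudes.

latitude -39.73°

Angular distance δ = d/R = 940.8 / 3440.065 = 0.273483 rad.
With φ₁ = -24.16° = -0.421672 rad and θ = 174° = 3.036873 rad:
Applying the spherical law of cosines for sides, sin φ₂ = sin φ₁ cos δ + cos φ₁ sin δ cos θ = -0.639154, so φ₂ = -39.73°.
Then Δλ = atan2(0.025759, 0.701239) = 0.036717 rad, from sin θ sin δ cos φ₁ over cos δ − sin φ₁ sin φ₂.
λ₂ = λ₁ + Δλ = -152.87°.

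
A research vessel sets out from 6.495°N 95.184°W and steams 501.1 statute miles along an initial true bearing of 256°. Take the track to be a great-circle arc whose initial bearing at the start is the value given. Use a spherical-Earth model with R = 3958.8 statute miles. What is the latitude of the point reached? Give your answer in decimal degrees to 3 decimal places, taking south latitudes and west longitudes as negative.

latitude 4.696°

δ = 501.1/3958.8 = 0.126579 rad (7.2524°).
Converting: φ₁ = 0.113359 rad, θ = 4.468043 rad.
sin φ₂ = sin φ₁ cos δ + cos φ₁ sin δ cos θ = (0.113117)(0.992000) + (0.993582)(0.126241)(-0.241922) = 0.081867
φ₂ = asin(0.081867) = 0.081959 rad = 4.696°.
For the longitude increment, Δλ = atan2( sin θ sin δ cos φ₁, cos δ − sin φ₁ sin φ₂ ) = atan2(-0.121705, 0.982739) = -7.060°.
λ₂ = -95.184° + -7.060° = -102.244°.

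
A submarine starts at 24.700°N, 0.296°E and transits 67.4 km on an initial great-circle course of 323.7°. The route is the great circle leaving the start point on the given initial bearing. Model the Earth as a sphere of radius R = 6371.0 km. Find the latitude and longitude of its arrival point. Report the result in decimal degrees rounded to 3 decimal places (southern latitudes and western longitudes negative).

Angular distance δ = d/R = 67.4 / 6371 = 0.010579 rad.
Start latitude φ₁ = 0.431096 rad; initial bearing θ = 5.649631 rad.
Destination latitude: φ₂ = arcsin( sin φ₁ cos δ + cos φ₁ sin δ cos θ ) = arcsin(0.425590) = 25.188°.
Δλ = atan2( sin θ sin δ cos φ₁ , cos δ − sin φ₁ sin φ₂ ) = atan2(-0.005690, 0.822104) = -0.006921 rad = -0.397°.
λ₂ = 0.296° + -0.397° = -0.101°.

latitude 25.188°, longitude -0.101°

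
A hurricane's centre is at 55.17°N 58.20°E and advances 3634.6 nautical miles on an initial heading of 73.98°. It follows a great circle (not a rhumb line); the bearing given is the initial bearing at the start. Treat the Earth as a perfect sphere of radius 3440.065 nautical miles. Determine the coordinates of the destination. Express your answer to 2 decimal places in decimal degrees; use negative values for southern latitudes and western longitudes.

latitude 32.75°, longitude 142.49°

Central angle δ = d/R = 1.056550 rad.
Start latitude φ₁ = 0.962898 rad; initial bearing θ = 1.291195 rad.
Applying the spherical law of cosines for sides, sin φ₂ = sin φ₁ cos δ + cos φ₁ sin δ cos θ = 0.540993, so φ₂ = 32.75°.
Δλ = atan2( sin θ sin δ cos φ₁ , cos δ − sin φ₁ sin φ₂ ) = atan2(0.477962, 0.047805) = 1.471110 rad = 84.29°.
λ₂ = λ₁ + Δλ = 142.49°.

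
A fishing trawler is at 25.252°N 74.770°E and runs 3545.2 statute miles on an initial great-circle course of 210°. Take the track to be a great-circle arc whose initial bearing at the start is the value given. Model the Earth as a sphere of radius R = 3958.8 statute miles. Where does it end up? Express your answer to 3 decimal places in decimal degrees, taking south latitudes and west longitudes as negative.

Angular distance δ = d/R = 3545.2 / 3958.8 = 0.895524 rad.
With φ₁ = 25.252° = 0.440731 rad and θ = 210° = 3.665191 rad:
Applying the spherical law of cosines for sides, sin φ₂ = sin φ₁ cos δ + cos φ₁ sin δ cos θ = -0.344697, so φ₂ = -20.163°.
For the longitude increment, Δλ = atan2( sin θ sin δ cos φ₁, cos δ − sin φ₁ sin φ₂ ) = atan2(-0.352974, 0.772158) = -24.566°.
λ₂ = 74.770° + -24.566° = 50.204°.

latitude -20.163°, longitude 50.204°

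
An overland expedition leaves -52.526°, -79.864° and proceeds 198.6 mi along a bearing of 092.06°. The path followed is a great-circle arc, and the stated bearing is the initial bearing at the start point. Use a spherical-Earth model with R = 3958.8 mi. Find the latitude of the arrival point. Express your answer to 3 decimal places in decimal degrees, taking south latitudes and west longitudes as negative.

latitude -52.535°

δ = 198.6/3958.8 = 0.050167 rad (2.8743°).
Start latitude φ₁ = -0.916752 rad; initial bearing θ = 1.606750 rad.
sin φ₂ = sin φ₁ cos δ + cos φ₁ sin δ cos θ = (-0.793630)(0.998742) + (0.608401)(0.050146)(-0.035946) = -0.793728
φ₂ = asin(-0.793728) = -0.916913 rad = -52.535°.
Then Δλ = atan2(0.030489, 0.368816) = 0.082480 rad, from sin θ sin δ cos φ₁ over cos δ − sin φ₁ sin φ₂.
λ₂ = -79.864° + 4.726° = -75.138°.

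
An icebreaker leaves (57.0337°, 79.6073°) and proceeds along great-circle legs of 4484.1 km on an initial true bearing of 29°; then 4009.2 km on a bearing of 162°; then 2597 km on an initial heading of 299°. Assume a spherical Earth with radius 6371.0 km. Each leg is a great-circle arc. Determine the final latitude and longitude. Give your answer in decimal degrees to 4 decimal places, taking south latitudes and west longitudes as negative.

latitude 44.0051°, longitude 164.6060°

Apply the spherical direct solution leg by leg, carrying full precision between legs.
Leg 1: from (57.0337°, 79.6073°), δ = 4484.1/6371 = 0.703830 rad, θ = 29° → φ = 71.3714°, λ = -179.5606°.
Leg 2: from (71.3714°, -179.5606°), δ = 4009.2/6371 = 0.629289 rad, θ = 162° → φ = 35.9645°, λ = -166.5746°.
Leg 3: from (35.9645°, -166.5746°), δ = 2597/6371 = 0.407628 rad, θ = 299° → φ = 44.0051°, λ = 164.6060°.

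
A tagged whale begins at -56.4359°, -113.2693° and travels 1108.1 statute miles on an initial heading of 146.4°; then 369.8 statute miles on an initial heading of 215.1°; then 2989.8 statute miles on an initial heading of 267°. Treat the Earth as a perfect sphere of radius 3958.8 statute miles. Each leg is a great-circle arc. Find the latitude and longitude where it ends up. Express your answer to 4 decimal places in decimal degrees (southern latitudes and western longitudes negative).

latitude -44.7822°, longitude -173.8341°

Apply the spherical direct solution leg by leg, carrying full precision between legs.
Leg 1: from (-56.4359°, -113.2693°), δ = 1108.1/3958.8 = 0.279908 rad, θ = 146.4° → φ = -68.1341°, λ = -89.0332°.
Leg 2: from (-68.1341°, -89.0332°), δ = 369.8/3958.8 = 0.093412 rad, θ = 215.1° → φ = -72.2572°, λ = -99.1699°.
Leg 3: from (-72.2572°, -99.1699°), δ = 2989.8/3958.8 = 0.755229 rad, θ = 267° → φ = -44.7822°, λ = -173.8341°.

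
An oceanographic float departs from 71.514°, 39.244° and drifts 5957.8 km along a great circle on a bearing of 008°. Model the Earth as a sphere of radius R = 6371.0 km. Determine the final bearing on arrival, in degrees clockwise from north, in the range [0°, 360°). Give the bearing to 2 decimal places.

final bearing 175.62°

δ = 5957.8/6371 = 0.935144 rad (53.5798°).
With φ₁ = 71.514° = 1.248155 rad and θ = 8° = 0.139626 rad:
Destination latitude: φ₂ = arcsin( sin φ₁ cos δ + cos φ₁ sin δ cos θ ) = arcsin(0.815729) = 54.660°.
Then Δλ = atan2(0.035509, -0.179936) = 2.946753 rad, from sin θ sin δ cos φ₁ over cos δ − sin φ₁ sin φ₂.
λ₂ = 39.244° + 168.836° = 208.080°, normalized to (−180°, 180°] → -151.920°.
The forward bearing on arrival equals the back-azimuth from the destination plus 180°.
Back-azimuth from P₂ (54.66°, -151.92°) to P₁ (71.51°, 39.24°), with Δλ' = λ₁ − λ₂ = 191.16°: atan2( sin Δλ' cos φ₁ , cos φ₂ sin φ₁ − sin φ₂ cos φ₁ cos Δλ' ) = 355.62°.
Final bearing = (355.62° + 180°) mod 360° = 175.62°.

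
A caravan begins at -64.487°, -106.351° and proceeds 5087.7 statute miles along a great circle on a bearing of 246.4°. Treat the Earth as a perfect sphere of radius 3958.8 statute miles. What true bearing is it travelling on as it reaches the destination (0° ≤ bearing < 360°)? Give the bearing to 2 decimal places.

The arc subtends δ = 5087.7/3958.8 = 1.285162 rad at the centre.
With φ₁ = -64.487° = -1.125510 rad and θ = 246.4° = 4.300491 rad:
Destination latitude: φ₂ = arcsin( sin φ₁ cos δ + cos φ₁ sin δ cos θ ) = arcsin(-0.419740) = -24.818°.
Δλ = atan2( sin θ sin δ cos φ₁ , cos δ − sin φ₁ sin φ₂ ) = atan2(-0.378700, -0.097045) = -1.821655 rad = -104.373°.
λ₂ = -106.351° + -104.373° = -210.724°, normalized to (−180°, 180°] → 149.276°.
The forward bearing on arrival equals the back-azimuth from the destination plus 180°.
Back-azimuth from P₂ (-24.82°, 149.28°) to P₁ (-64.49°, -106.35°), with Δλ' = λ₁ − λ₂ = -255.63°: atan2( sin Δλ' cos φ₁ , cos φ₂ sin φ₁ − sin φ₂ cos φ₁ cos Δλ' ) = 154.22°.
Final bearing = (154.22° + 180°) mod 360° = 334.22°.

final bearing 334.22°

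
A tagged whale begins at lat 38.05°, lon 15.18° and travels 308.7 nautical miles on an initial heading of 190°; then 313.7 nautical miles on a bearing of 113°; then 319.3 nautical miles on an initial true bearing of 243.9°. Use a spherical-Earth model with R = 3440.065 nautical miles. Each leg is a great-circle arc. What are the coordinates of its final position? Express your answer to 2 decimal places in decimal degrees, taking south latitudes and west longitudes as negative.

Apply the spherical direct solution leg by leg, carrying full precision between legs.
Leg 1: from (38.05°, 15.18°), δ = 308.7/3440.065 = 0.089737 rad, θ = 190° → φ = 32.98°, λ = 14.12°.
Leg 2: from (32.98°, 14.12°), δ = 313.7/3440.065 = 0.091190 rad, θ = 113° → φ = 30.81°, λ = 19.72°.
Leg 3: from (30.81°, 19.72°), δ = 319.3/3440.065 = 0.092818 rad, θ = 243.9° → φ = 28.36°, λ = 14.29°.

latitude 28.36°, longitude 14.29°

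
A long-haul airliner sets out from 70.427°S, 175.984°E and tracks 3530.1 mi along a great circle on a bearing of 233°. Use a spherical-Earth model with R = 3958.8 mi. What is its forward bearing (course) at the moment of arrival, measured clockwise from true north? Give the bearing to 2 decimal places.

Central angle δ = d/R = 0.891710 rad.
Converting: φ₁ = -1.229183 rad, θ = 4.066617 rad.
Destination latitude: φ₂ = arcsin( sin φ₁ cos δ + cos φ₁ sin δ cos θ ) = arcsin(-0.748673) = -48.476°.
Then Δλ = atan2(-0.208192, -0.077329) = -1.926434 rad, from sin θ sin δ cos φ₁ over cos δ − sin φ₁ sin φ₂.
λ₂ = 175.984° + -110.377° = 65.607°.
The forward bearing on arrival equals the back-azimuth from the destination plus 180°.
Back-azimuth from P₂ (-48.48°, 65.61°) to P₁ (-70.43°, 175.98°), with Δλ' = λ₁ − λ₂ = 110.38°: atan2( sin Δλ' cos φ₁ , cos φ₂ sin φ₁ − sin φ₂ cos φ₁ cos Δλ' ) = 156.20°.
Final bearing = (156.20° + 180°) mod 360° = 336.20°.

final bearing 336.20°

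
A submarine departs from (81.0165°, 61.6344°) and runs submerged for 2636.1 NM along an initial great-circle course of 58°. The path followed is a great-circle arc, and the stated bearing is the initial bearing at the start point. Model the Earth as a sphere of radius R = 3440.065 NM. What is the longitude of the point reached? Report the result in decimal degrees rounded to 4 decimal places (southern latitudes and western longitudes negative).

Central angle δ = d/R = 0.766294 rad.
Converting: φ₁ = 1.414005 rad, θ = 1.012291 rad.
Applying the spherical law of cosines for sides, sin φ₂ = sin φ₁ cos δ + cos φ₁ sin δ cos θ = 0.769030, so φ₂ = 50.2669°.
Δλ = atan2( sin θ sin δ cos φ₁ , cos δ − sin φ₁ sin φ₂ ) = atan2(0.091831, -0.039111) = 1.973431 rad = 113.0693°.
Hence λ₂ = 61.6344° + 113.0693° = 174.7037°.

longitude 174.7037°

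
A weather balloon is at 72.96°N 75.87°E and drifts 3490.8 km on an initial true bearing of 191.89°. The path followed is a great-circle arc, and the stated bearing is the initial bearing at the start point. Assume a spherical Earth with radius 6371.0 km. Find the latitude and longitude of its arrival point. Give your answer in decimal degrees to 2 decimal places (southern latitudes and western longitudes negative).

latitude 41.82°, longitude 67.59°

Central angle δ = d/R = 0.547920 rad.
Converting: φ₁ = 1.273392 rad, θ = 3.349112 rad.
sin φ₂ = sin φ₁ cos δ + cos φ₁ sin δ cos θ = (0.956100)(0.853610) + (0.293039)(0.520913)(-0.978545) = 0.666764
φ₂ = asin(0.666764) = 0.729858 rad = 41.82°.
For the longitude increment, Δλ = atan2( sin θ sin δ cos φ₁, cos δ − sin φ₁ sin φ₂ ) = atan2(-0.031451, 0.216117) = -8.28°.
λ₂ = λ₁ + Δλ = 67.59°.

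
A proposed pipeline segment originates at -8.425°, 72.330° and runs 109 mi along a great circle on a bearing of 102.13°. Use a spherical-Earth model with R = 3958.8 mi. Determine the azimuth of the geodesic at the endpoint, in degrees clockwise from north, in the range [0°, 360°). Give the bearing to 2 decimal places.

The arc subtends δ = 109/3958.8 = 0.027534 rad at the centre.
Converting: φ₁ = -0.147044 rad, θ = 1.782505 rad.
sin φ₂ = sin φ₁ cos δ + cos φ₁ sin δ cos θ = (-0.146515)(0.999621) + (0.989208)(0.027530)(-0.210131) = -0.152182
φ₂ = asin(-0.152182) = -0.152775 rad = -8.753°.
For the longitude increment, Δλ = atan2( sin θ sin δ cos φ₁, cos δ − sin φ₁ sin φ₂ ) = atan2(0.026625, 0.977324) = 1.561°.
Hence λ₂ = 72.330° + 1.561° = 73.891°.
The forward bearing on arrival equals the back-azimuth from the destination plus 180°.
Back-azimuth from P₂ (-8.75°, 73.89°) to P₁ (-8.43°, 72.33°), with Δλ' = λ₁ − λ₂ = -1.56°: atan2( sin Δλ' cos φ₁ , cos φ₂ sin φ₁ − sin φ₂ cos φ₁ cos Δλ' ) = 281.90°.
Final bearing = (281.90° + 180°) mod 360° = 101.90°.

final bearing 101.90°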